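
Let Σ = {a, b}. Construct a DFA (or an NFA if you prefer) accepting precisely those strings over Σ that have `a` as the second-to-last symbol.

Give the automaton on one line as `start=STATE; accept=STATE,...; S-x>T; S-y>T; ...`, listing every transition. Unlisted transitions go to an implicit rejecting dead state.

A DFA must remember the last 2 symbols (since which symbol is second-to-last isn't known until the input ends). Use one state per possible window of the last ≤2 symbols; accept from those whose window starts with `a`.
        a   b  
>  S0   S1  S2 
   S1   S3  S4 
   S2   S5  S6 
 * S3   S3  S4 
 * S4   S5  S6 
   S5   S3  S4 
   S6   S5  S6 
(> = start, * = accepting)

start=S0; accept=S3,S4; S0-a>S1; S0-b>S2; S1-a>S3; S1-b>S4; S2-a>S5; S2-b>S6; S3-a>S3; S3-b>S4; S4-a>S5; S4-b>S6; S5-a>S3; S5-b>S4; S6-a>S5; S6-b>S6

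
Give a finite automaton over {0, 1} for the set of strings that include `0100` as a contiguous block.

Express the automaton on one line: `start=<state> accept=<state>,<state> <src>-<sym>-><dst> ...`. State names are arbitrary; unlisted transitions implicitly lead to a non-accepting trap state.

start=S0 accept=S4 S0-0->S1 S0-1->S0 S1-0->S1 S1-1->S2 S2-0->S3 S2-1->S0 S3-0->S4 S3-1->S2 S4-0->S4 S4-1->S4

States S0..S3 record the length of the longest prefix of `0100` that matches the current input suffix. Reaching S4 means `0100` has been seen, and we stay there forever. Accept from S4.
5 states suffice.
        0   1  
>  S0   S1  S0 
   S1   S1  S2 
   S2   S3  S0 
   S3   S4  S2 
 * S4   S4  S4 
(> = start, * = accepting)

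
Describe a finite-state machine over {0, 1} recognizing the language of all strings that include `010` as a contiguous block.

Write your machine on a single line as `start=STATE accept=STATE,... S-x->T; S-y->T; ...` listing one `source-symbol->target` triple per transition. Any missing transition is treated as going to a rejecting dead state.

start=q0; accept=q3; q0-0->q1; q0-1->q0; q1-0->q1; q1-1->q2; q2-0->q3; q2-1->q0; q3-0->q3; q3-1->q3

Track how much of `010` has been matched so far: state q0 is no progress, q3 is the absorbing accept state reached once `010` has occurred. Intermediate states record partial matches; on a mismatch, fall back to the longest reusable overlap.
        0   1  
>  q0   q1  q0 
   q1   q1  q2 
   q2   q3  q0 
 * q3   q3  q3 
(> = start, * = accepting)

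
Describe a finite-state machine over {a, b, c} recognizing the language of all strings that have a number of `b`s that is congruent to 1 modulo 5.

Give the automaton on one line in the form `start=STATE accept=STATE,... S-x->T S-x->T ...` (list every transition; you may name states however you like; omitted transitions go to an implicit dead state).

start=q0 accept=q1 q0-a->q0 q0-b->q1 q0-c->q0 q1-a->q1 q1-b->q2 q1-c->q1 q2-a->q2 q2-b->q3 q2-c->q2 q3-a->q3 q3-b->q4 q3-c->q3 q4-a->q4 q4-b->q0 q4-c->q4

Keep the running count of `b`s modulo 5: each `b` advances along the cycle q0 → q1 → q2 → q3 → q4 → q0 while other symbols loop. Accept at q1.
5 states suffice.
        a   b   c  
>  q0   q0  q1  q0 
 * q1   q1  q2  q1 
   q2   q2  q3  q2 
   q3   q3  q4  q3 
   q4   q4  q0  q4 
(> = start, * = accepting)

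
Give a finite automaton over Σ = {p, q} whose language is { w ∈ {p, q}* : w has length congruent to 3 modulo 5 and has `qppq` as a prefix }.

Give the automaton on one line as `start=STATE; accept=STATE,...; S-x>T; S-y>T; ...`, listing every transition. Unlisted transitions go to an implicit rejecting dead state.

Run two small machines in parallel and take their product. One (5 states) tracks the input length modulo 5; the other (6 states) tracks whether the input so far still matches the prefix `qppq`. Each combined state is a pair, one component from each; accept when both components accept. Minimizing collapses redundant product states.
A 10-state machine:
        p   q  
>  S0   S1  S2 
   S1   S1  S1 
   S2   S3  S1 
   S3   S4  S1 
   S4   S1  S5 
   S5   S6  S6 
   S6   S7  S7 
   S7   S8  S8 
   S8   S9  S9 
 * S9   S5  S5 
(> = start, * = accepting)

start=S0; accept=S9; S0-p>S1; S0-q>S2; S1-p>S1; S1-q>S1; S2-p>S3; S2-q>S1; S3-p>S4; S3-q>S1; S4-p>S1; S4-q>S5; S5-p>S6; S5-q>S6; S6-p>S7; S6-q>S7; S7-p>S8; S7-q>S8; S8-p>S9; S8-q>S9; S9-p>S5; S9-q>S5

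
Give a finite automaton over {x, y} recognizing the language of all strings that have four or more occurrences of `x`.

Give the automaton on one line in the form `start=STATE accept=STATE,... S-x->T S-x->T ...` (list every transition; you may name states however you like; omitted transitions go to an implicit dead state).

Only the number of `x`s matters, and only up to 5. Make a chain q0 → q1 → q2 → q3 → q4 → q5 advanced by each `x` (with q5 absorbing); every other symbol self-loops. The accepting set is {q4, q5}.
A 6-state machine:
        x   y  
>  q0   q1  q0 
   q1   q2  q1 
   q2   q3  q2 
   q3   q4  q3 
 * q4   q5  q4 
 * q5   q5  q5 
(> = start, * = accepting)

start=q0 accept=q4,q5 q0-x->q1 q0-y->q0 q1-x->q2 q1-y->q1 q2-x->q3 q2-y->q2 q3-x->q4 q3-y->q3 q4-x->q5 q4-y->q4 q5-x->q5 q5-y->q5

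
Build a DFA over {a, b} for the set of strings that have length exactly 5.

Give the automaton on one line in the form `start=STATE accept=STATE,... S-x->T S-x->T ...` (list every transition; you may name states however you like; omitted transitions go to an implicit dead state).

We only need to distinguish lengths 0, 1, …, 5, and '>5'. Chain S0 → S1 → S2 → S3 → S4 → S5 → S6 on every symbol, with S6 looping. Accepting states: {S5}.
With 7 states:
        a   b  
>  S0   S1  S1 
   S1   S2  S2 
   S2   S3  S3 
   S3   S4  S4 
   S4   S5  S5 
 * S5   S6  S6 
   S6   S6  S6 
(> = start, * = accepting)

start=S0 accept=S5 S0-a->S1 S0-b->S1 S1-a->S2 S1-b->S2 S2-a->S3 S2-b->S3 S3-a->S4 S3-b->S4 S4-a->S5 S4-b->S5 S5-a->S6 S5-b->S6 S6-a->S6 S6-b->S6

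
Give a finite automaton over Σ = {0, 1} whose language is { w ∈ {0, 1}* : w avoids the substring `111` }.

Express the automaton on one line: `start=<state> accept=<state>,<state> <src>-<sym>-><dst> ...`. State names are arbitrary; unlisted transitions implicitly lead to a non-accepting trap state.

This is the complement of 'contains `111`'. Use the same substring-matching states — q0 through q3 holding how much of `111` has just been matched — but flip the accepting set: everything except the trap q3 accepts.
        0   1  
>* q0   q0  q1 
 * q1   q0  q2 
 * q2   q0  q3 
   q3   q3  q3 
(> = start, * = accepting)

start=q0 accept=q0,q1,q2 q0-0->q0 q0-1->q1 q1-0->q0 q1-1->q2 q2-0->q0 q2-1->q3 q3-0->q3 q3-1->q3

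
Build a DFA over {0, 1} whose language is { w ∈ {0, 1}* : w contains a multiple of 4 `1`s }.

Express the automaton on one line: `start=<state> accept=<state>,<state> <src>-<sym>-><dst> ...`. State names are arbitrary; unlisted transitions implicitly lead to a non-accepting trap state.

start=q0 accept=q0 q0-0->q0 q0-1->q1 q1-0->q1 q1-1->q2 q2-0->q2 q2-1->q3 q3-0->q3 q3-1->q0

The only thing that matters is how many `1`s have appeared, reduced mod 4. Use one state per residue: q0 for 0, …, q3 for 3. Reading `1` moves to the next residue; anything else stays put. q0 is accepting.
        0   1  
>* q0   q0  q1 
   q1   q1  q2 
   q2   q2  q3 
   q3   q3  q0 
(> = start, * = accepting)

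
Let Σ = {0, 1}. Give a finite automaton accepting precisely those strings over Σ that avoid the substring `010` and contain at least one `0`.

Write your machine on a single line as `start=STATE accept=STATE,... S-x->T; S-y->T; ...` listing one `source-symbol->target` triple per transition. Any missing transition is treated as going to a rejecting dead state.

Handle the two conditions separately and then intersect. One (4 states) tracks partial matches of the forbidden pattern `010`; the other (3 states) tracks the count of `0`s, saturating at 2. Each combined state is a pair, one component from each; accept when both components accept. Minimizing collapses redundant product states.
A 5-state machine:
        0   1  
>  S0   S1  S0 
 * S1   S1  S2 
 * S2   S3  S4 
   S3   S3  S3 
 * S4   S1  S4 
(> = start, * = accepting)

start=S0; accept=S1,S2,S4; S0-0->S1; S0-1->S0; S1-0->S1; S1-1->S2; S2-0->S3; S2-1->S4; S3-0->S3; S3-1->S3; S4-0->S1; S4-1->S4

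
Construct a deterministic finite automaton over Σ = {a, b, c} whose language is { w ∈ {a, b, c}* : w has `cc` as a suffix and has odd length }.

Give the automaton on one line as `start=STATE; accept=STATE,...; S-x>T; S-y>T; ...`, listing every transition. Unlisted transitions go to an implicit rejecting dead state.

Run two small machines in parallel and take their product. One (3 states) tracks how much of the suffix `cc` has currently been matched; the other (2 states) tracks the input length modulo 2. Each combined state is a pair, one component from each; accept when both components accept.
6 states suffice.
        a   b   c  
>  q0   q1  q1  q2 
   q1   q0  q0  q3 
   q2   q0  q0  q4 
   q3   q1  q1  q5 
   q4   q1  q1  q5 
 * q5   q0  q0  q4 
(> = start, * = accepting)

start=q0; accept=q5; q0-a>q1; q0-b>q1; q0-c>q2; q1-a>q0; q1-b>q0; q1-c>q3; q2-a>q0; q2-b>q0; q2-c>q4; q3-a>q1; q3-b>q1; q3-c>q5; q4-a>q1; q4-b>q1; q4-c>q5; q5-a>q0; q5-b>q0; q5-c>q4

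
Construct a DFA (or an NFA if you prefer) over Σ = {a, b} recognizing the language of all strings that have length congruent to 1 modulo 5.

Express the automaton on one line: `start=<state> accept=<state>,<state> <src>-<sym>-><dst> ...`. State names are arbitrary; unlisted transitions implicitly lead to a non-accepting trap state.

start=q0 accept=q1 q0-a->q1 q0-b->q1 q1-a->q2 q1-b->q2 q2-a->q3 q2-b->q3 q3-a->q4 q3-b->q4 q4-a->q0 q4-b->q0

Count input length modulo 5: every symbol advances one step around the cycle q0 → q1 → q2 → q3 → q4 → q0. Accept at q1.
With 5 states:
        a   b  
>  q0   q1  q1 
 * q1   q2  q2 
   q2   q3  q3 
   q3   q4  q4 
   q4   q0  q0 
(> = start, * = accepting)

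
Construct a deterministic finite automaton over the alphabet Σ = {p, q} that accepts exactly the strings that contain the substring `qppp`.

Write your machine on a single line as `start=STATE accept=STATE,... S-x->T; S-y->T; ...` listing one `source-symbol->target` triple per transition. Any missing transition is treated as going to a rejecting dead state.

start=A; accept=E; A-p->A; A-q->B; B-p->C; B-q->B; C-p->D; C-q->B; D-p->E; D-q->B; E-p->E; E-q->E

Track how much of `qppp` has been matched so far: state A is no progress, E is the absorbing accept state reached once `qppp` has occurred. Intermediate states record partial matches; on a mismatch, fall back to the longest reusable overlap.
With 5 states:
       p  q 
>  A   A  B 
   B   C  B 
   C   D  B 
   D   E  B 
 * E   E  E 
(> = start, * = accepting)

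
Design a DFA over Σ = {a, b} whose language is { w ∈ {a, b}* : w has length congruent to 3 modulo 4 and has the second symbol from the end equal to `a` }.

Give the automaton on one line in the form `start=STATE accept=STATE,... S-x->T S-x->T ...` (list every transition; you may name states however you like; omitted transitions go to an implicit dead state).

Handle the two conditions separately and then intersect. One (4 states) tracks the input length modulo 4; the other (7 states) tracks the last 2 symbols read. Each combined state is a pair, one component from each; accept when both components accept.
With 19 states:
          a    b  
>  S0     S1   S2 
   S1     S3   S4 
   S2     S5   S6 
   S3     S7   S8 
   S4     S9  S10 
   S5     S7   S8 
   S6     S9  S10 
 * S7    S11  S12 
 * S8    S13  S14 
   S9    S11  S12 
   S10   S13  S14 
   S11   S15  S16 
   S12   S17  S18 
   S13   S15  S16 
   S14   S17  S18 
   S15    S3   S4 
   S16    S5   S6 
   S17    S3   S4 
   S18    S5   S6 
(> = start, * = accepting)

start=S0 accept=S7,S8 S0-a->S1 S0-b->S2 S1-a->S3 S1-b->S4 S2-a->S5 S2-b->S6 S3-a->S7 S3-b->S8 S4-a->S9 S4-b->S10 S5-a->S7 S5-b->S8 S6-a->S9 S6-b->S10 S7-a->S11 S7-b->S12 S8-a->S13 S8-b->S14 S9-a->S11 S9-b->S12 S10-a->S13 S10-b->S14 S11-a->S15 S11-b->S16 S12-a->S17 S12-b->S18 S13-a->S15 S13-b->S16 S14-a->S17 S14-b->S18 S15-a->S3 S15-b->S4 S16-a->S5 S16-b->S6 S17-a->S3 S17-b->S4 S18-a->S5 S18-b->S6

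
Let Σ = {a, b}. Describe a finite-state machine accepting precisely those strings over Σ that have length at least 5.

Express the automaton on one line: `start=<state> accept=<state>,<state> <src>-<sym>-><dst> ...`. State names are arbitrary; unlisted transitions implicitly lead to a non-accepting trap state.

start=q0 accept=q5,q6 q0-a->q1 q0-b->q1 q1-a->q2 q1-b->q2 q2-a->q3 q2-b->q3 q3-a->q4 q3-b->q4 q4-a->q5 q4-b->q5 q5-a->q6 q5-b->q6 q6-a->q6 q6-b->q6

Count input length up to 6: every symbol moves from q0 toward q6, which means 'more than 5' and absorbs. Accept from {q5, q6}.
A 7-state machine:
        a   b  
>  q0   q1  q1 
   q1   q2  q2 
   q2   q3  q3 
   q3   q4  q4 
   q4   q5  q5 
 * q5   q6  q6 
 * q6   q6  q6 
(> = start, * = accepting)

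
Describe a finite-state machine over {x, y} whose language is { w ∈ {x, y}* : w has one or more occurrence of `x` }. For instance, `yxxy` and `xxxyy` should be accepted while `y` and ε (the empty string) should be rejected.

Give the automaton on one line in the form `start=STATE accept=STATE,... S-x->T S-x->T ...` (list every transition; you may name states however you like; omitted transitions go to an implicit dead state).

Count `x`s, saturating at 2: state A means no `x` yet, B means one `x` seen, C means more than one. Each `x` increments (capped at C); other symbols loop. Accept from {B, C}.
A 3-state machine:
       x  y 
>  A   B  A 
 * B   C  B 
 * C   C  C 
(> = start, * = accepting)

start=A accept=B,C A-x->B A-y->A B-x->C B-y->B C-x->C C-y->C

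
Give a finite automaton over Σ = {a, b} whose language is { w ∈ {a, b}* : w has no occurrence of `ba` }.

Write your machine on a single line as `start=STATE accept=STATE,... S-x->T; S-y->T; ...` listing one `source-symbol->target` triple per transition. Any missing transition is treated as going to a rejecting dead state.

Track partial matches of the forbidden pattern `ba`. State q2 is a dead state reached once `ba` has occurred; every other state accepts. q0 means no part of `ba` is currently matched.
With 3 states:
        a   b  
>* q0   q0  q1 
 * q1   q2  q1 
   q2   q2  q2 
(> = start, * = accepting)

start=q0; accept=q0,q1; q0-a->q0; q0-b->q1; q1-a->q2; q1-b->q1; q2-a->q2; q2-b->q2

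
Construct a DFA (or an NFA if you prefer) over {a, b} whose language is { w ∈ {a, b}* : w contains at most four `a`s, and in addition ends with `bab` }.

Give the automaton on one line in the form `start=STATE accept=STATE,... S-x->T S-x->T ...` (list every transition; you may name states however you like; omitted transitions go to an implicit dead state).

Build one automaton per condition and run them in lockstep. The first has 6 states tracking the count of `a`s, saturating at 5; the second has 4 states tracking how much of the suffix `bab` has currently been matched. A product state is a pair (one from each), accepting exactly when both do. After merging equivalent states the machine shrinks.
With 17 states:
          a    b  
>  q0     q1   q2 
   q1     q3   q4 
   q2     q5   q2 
   q3     q6   q7 
   q4     q8   q4 
   q5     q3   q9 
   q6    q10  q11 
   q7    q12   q7 
   q8     q6  q13 
 * q9     q8   q4 
   q10   q10  q10 
   q11   q14  q11 
   q12   q10  q15 
 * q13   q12   q7 
   q14   q10  q16 
 * q15   q14  q11 
 * q16   q10  q10 
(> = start, * = accepting)

start=q0 accept=q9,q13,q15,q16 q0-a->q1 q0-b->q2 q1-a->q3 q1-b->q4 q2-a->q5 q2-b->q2 q3-a->q6 q3-b->q7 q4-a->q8 q4-b->q4 q5-a->q3 q5-b->q9 q6-a->q10 q6-b->q11 q7-a->q12 q7-b->q7 q8-a->q6 q8-b->q13 q9-a->q8 q9-b->q4 q10-a->q10 q10-b->q10 q11-a->q14 q11-b->q11 q12-a->q10 q12-b->q15 q13-a->q12 q13-b->q7 q14-a->q10 q14-b->q16 q15-a->q14 q15-b->q11 q16-a->q10 q16-b->q10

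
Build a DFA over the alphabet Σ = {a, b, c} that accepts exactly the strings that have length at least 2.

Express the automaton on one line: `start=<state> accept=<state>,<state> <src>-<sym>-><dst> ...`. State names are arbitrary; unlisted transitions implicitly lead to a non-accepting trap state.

start=s0 accept=s2,s3 s0-a->s1 s0-b->s1 s0-c->s1 s1-a->s2 s1-b->s2 s1-c->s2 s2-a->s3 s2-b->s3 s2-c->s3 s3-a->s3 s3-b->s3 s3-c->s3

We only need to distinguish lengths 0, 1, …, 2, and '>2'. Chain s0 → s1 → s2 → s3 on every symbol, with s3 looping. Accepting states: {s2, s3}.
A 4-state machine:
        a   b   c  
>  s0   s1  s1  s1 
   s1   s2  s2  s2 
 * s2   s3  s3  s3 
 * s3   s3  s3  s3 
(> = start, * = accepting)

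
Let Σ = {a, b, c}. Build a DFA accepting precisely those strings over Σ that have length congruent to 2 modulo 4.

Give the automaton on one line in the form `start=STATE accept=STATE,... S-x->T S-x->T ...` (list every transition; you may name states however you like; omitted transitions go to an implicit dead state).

Only the length mod 4 matters, so use a 4-cycle: from any state, every input symbol moves to the next state, wrapping q3 back to q0. Mark q2 accepting.
A 4-state machine:
        a   b   c  
>  q0   q1  q1  q1 
   q1   q2  q2  q2 
 * q2   q3  q3  q3 
   q3   q0  q0  q0 
(> = start, * = accepting)

start=q0 accept=q2 q0-a->q1 q0-b->q1 q0-c->q1 q1-a->q2 q1-b->q2 q1-c->q2 q2-a->q3 q2-b->q3 q2-c->q3 q3-a->q0 q3-b->q0 q3-c->q0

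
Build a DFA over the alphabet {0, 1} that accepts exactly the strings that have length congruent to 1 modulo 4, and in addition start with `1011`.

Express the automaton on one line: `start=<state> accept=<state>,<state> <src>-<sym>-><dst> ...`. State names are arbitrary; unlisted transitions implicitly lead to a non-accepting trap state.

start=S0 accept=S6 S0-0->S1 S0-1->S2 S1-0->S1 S1-1->S1 S2-0->S3 S2-1->S1 S3-0->S1 S3-1->S4 S4-0->S1 S4-1->S5 S5-0->S6 S5-1->S6 S6-0->S7 S6-1->S7 S7-0->S8 S7-1->S8 S8-0->S5 S8-1->S5

Handle the two conditions separately and then intersect. The first has 4 states tracking the input length modulo 4; the second has 6 states tracking whether the input so far still matches the prefix `1011`. A product state is a pair (one from each), accepting exactly when both do. After merging equivalent states the machine shrinks.
9 states suffice.
        0   1  
>  S0   S1  S2 
   S1   S1  S1 
   S2   S3  S1 
   S3   S1  S4 
   S4   S1  S5 
   S5   S6  S6 
 * S6   S7  S7 
   S7   S8  S8 
   S8   S5  S5 
(> = start, * = accepting)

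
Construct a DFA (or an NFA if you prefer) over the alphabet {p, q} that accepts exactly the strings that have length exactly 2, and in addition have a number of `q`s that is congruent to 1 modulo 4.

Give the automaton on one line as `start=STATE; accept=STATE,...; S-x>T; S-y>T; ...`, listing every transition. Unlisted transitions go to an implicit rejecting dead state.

Run two small machines in parallel and take their product. The first has 4 states tracking the input length, saturating at 3; the second has 4 states tracking the count of `q`s modulo 4. A product state is a pair (one from each), accepting exactly when both do. Equivalent product states are then merged.
A 5-state machine:
        p   q  
>  S0   S1  S2 
   S1   S3  S4 
   S2   S4  S3 
   S3   S3  S3 
 * S4   S3  S3 
(> = start, * = accepting)

start=S0; accept=S4; S0-p>S1; S0-q>S2; S1-p>S3; S1-q>S4; S2-p>S4; S2-q>S3; S3-p>S3; S3-q>S3; S4-p>S3; S4-q>S3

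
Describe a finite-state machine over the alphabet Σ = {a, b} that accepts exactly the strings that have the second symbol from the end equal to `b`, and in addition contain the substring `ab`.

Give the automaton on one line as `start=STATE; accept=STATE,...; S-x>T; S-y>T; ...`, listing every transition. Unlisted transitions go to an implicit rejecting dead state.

Run two small machines in parallel and take their product. The first has 7 states tracking the last 2 symbols read; the second has 3 states tracking whether and how much of `ab` has been seen. A product state is a pair (one from each), accepting exactly when both do.
10 states suffice.
        a   b  
>  s0   s1  s2 
   s1   s3  s4 
   s2   s5  s6 
   s3   s3  s4 
   s4   s7  s8 
   s5   s3  s4 
   s6   s5  s6 
 * s7   s9  s4 
 * s8   s7  s8 
   s9   s9  s4 
(> = start, * = accepting)

start=s0; accept=s7,s8; s0-a>s1; s0-b>s2; s1-a>s3; s1-b>s4; s2-a>s5; s2-b>s6; s3-a>s3; s3-b>s4; s4-a>s7; s4-b>s8; s5-a>s3; s5-b>s4; s6-a>s5; s6-b>s6; s7-a>s9; s7-b>s4; s8-a>s7; s8-b>s8; s9-a>s9; s9-b>s4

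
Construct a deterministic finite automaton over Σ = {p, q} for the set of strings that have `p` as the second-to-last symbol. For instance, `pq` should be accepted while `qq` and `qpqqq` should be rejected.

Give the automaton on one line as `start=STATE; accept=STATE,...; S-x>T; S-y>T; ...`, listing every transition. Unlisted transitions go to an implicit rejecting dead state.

start=A; accept=D,E; A-p>B; A-q>C; B-p>D; B-q>E; C-p>F; C-q>G; D-p>D; D-q>E; E-p>F; E-q>G; F-p>D; F-q>E; G-p>F; G-q>G

Because acceptance depends on a position counted from the end, the machine has to buffer the most recent 2 symbols. Make each state the string of the last up-to-2 symbols read; on input `x` shift the window left and append `x`. Accept when the buffered window has length 2 and begins with `p`.
A 7-state machine:
       p  q 
>  A   B  C 
   B   D  E 
   C   F  G 
 * D   D  E 
 * E   F  G 
   F   D  E 
   G   F  G 
(> = start, * = accepting)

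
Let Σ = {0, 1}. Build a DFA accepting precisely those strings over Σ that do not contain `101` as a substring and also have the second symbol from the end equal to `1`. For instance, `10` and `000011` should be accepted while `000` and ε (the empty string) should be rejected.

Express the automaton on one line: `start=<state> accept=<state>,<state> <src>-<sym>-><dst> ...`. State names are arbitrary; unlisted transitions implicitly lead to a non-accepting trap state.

Build one automaton per condition and run them in lockstep. One (4 states) tracks partial matches of the forbidden pattern `101`; the other (7 states) tracks the last 2 symbols read. Each combined state is a pair, one component from each; accept when both components accept. Minimizing collapses redundant product states.
A 5-state machine:
        0   1  
>  S0   S0  S1 
   S1   S2  S3 
 * S2   S0  S4 
 * S3   S2  S3 
   S4   S4  S4 
(> = start, * = accepting)

start=S0 accept=S2,S3 S0-0->S0 S0-1->S1 S1-0->S2 S1-1->S3 S2-0->S0 S2-1->S4 S3-0->S2 S3-1->S3 S4-0->S4 S4-1->S4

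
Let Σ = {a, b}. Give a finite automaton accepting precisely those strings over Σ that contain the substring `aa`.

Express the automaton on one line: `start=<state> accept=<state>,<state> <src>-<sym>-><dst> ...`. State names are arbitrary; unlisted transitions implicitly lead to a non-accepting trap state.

States S0..S1 record the length of the longest prefix of `aa` that matches the current input suffix. Reaching S2 means `aa` has been seen, and we stay there forever. Accept from S2.
With 3 states:
        a   b  
>  S0   S1  S0 
   S1   S2  S0 
 * S2   S2  S2 
(> = start, * = accepting)

start=S0 accept=S2 S0-a->S1 S0-b->S0 S1-a->S2 S1-b->S0 S2-a->S2 S2-b->S2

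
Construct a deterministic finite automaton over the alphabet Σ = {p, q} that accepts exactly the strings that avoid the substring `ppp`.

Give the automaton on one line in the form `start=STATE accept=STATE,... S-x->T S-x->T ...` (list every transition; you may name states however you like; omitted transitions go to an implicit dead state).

Track partial matches of the forbidden pattern `ppp`. State D is a dead state reached once `ppp` has occurred; every other state accepts. A means no part of `ppp` is currently matched.
With 4 states:
       p  q 
>* A   B  A 
 * B   C  A 
 * C   D  A 
   D   D  D 
(> = start, * = accepting)

start=A accept=A,B,C A-p->B A-q->A B-p->C B-q->A C-p->D C-q->A D-p->D D-q->D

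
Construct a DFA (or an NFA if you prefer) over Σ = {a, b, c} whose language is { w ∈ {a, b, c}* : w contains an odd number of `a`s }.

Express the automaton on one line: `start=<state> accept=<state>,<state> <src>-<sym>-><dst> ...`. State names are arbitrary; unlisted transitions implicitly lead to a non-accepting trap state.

The only thing that matters is how many `a`s have appeared, reduced mod 2. Use one state per residue: s0 for 0, …, s1 for 1. Reading `a` moves to the next residue; anything else stays put. s1 is accepting.
2 states suffice.
        a   b   c  
>  s0   s1  s0  s0 
 * s1   s0  s1  s1 
(> = start, * = accepting)

start=s0 accept=s1 s0-a->s1 s0-b->s0 s0-c->s0 s1-a->s0 s1-b->s1 s1-c->s1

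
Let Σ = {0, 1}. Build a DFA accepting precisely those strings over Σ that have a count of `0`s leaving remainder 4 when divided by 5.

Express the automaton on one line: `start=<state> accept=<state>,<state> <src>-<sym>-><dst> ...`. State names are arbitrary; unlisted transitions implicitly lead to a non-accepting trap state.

Keep the running count of `0`s modulo 5: each `0` advances along the cycle A → B → C → D → E → A while other symbols loop. Accept at E.
5 states suffice.
       0  1 
>  A   B  A 
   B   C  B 
   C   D  C 
   D   E  D 
 * E   A  E 
(> = start, * = accepting)

start=A accept=E A-0->B A-1->A B-0->C B-1->B C-0->D C-1->C D-0->E D-1->D E-0->A E-1->E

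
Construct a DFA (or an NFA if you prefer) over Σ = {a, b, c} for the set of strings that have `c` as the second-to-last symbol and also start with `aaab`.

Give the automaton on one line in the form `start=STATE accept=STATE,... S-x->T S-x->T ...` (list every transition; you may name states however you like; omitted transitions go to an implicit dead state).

Build one automaton per condition and run them in lockstep. One (13 states) tracks the last 2 symbols read; the other (6 states) tracks whether the input so far still matches the prefix `aaab`. Each combined state is a pair, one component from each; accept when both components accept. Minimizing collapses redundant product states.
        a   b   c  
>  s0   s1  s2  s2 
   s1   s3  s2  s2 
   s2   s2  s2  s2 
   s3   s4  s2  s2 
   s4   s2  s5  s2 
   s5   s5  s5  s6 
   s6   s7  s7  s8 
 * s7   s5  s5  s6 
 * s8   s7  s7  s8 
(> = start, * = accepting)

start=s0 accept=s7,s8 s0-a->s1 s0-b->s2 s0-c->s2 s1-a->s3 s1-b->s2 s1-c->s2 s2-a->s2 s2-b->s2 s2-c->s2 s3-a->s4 s3-b->s2 s3-c->s2 s4-a->s2 s4-b->s5 s4-c->s2 s5-a->s5 s5-b->s5 s5-c->s6 s6-a->s7 s6-b->s7 s6-c->s8 s7-a->s5 s7-b->s5 s7-c->s6 s8-a->s7 s8-b->s7 s8-c->s8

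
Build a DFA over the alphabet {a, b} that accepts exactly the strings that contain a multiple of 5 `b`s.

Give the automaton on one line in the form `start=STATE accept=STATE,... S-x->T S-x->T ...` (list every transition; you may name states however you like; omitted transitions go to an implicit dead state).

The only thing that matters is how many `b`s have appeared, reduced mod 5. Use one state per residue: q0 for 0, …, q4 for 4. Reading `b` moves to the next residue; anything else stays put. q0 is accepting.
With 5 states:
        a   b  
>* q0   q0  q1 
   q1   q1  q2 
   q2   q2  q3 
   q3   q3  q4 
   q4   q4  q0 
(> = start, * = accepting)

start=q0 accept=q0 q0-a->q0 q0-b->q1 q1-a->q1 q1-b->q2 q2-a->q2 q2-b->q3 q3-a->q3 q3-b->q4 q4-a->q4 q4-b->q0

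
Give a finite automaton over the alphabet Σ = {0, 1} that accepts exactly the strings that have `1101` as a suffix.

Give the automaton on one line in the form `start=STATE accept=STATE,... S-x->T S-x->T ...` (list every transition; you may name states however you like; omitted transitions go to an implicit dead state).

start=S0 accept=S4 S0-0->S0 S0-1->S1 S1-0->S0 S1-1->S2 S2-0->S3 S2-1->S2 S3-0->S0 S3-1->S4 S4-0->S0 S4-1->S2

Remember how much of `1101` the current input suffix matches. State S0 means no match yet; S1 means the last symbol is `1`; S2 means the last 2 symbols are `11`; S3 means the last 3 symbols are `110`; S4 means the last 4 symbols are `1101`. Only S4 accepts. On a mismatch, fall back to the longest proper suffix that is still a prefix of `1101`.
5 states suffice.
        0   1  
>  S0   S0  S1 
   S1   S0  S2 
   S2   S3  S2 
   S3   S0  S4 
 * S4   S0  S2 
(> = start, * = accepting)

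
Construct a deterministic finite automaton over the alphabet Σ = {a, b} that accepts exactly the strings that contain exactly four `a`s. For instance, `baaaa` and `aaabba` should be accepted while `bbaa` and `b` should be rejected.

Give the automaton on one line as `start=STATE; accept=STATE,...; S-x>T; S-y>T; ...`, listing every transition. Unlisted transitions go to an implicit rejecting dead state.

Count `a`s, saturating at 5: states S0 through S4 mean 0 through 4 `a`s seen; S5 means more than 4. Each `a` increments (capped at S5); other symbols loop. Accept from {S4}.
With 6 states:
        a   b  
>  S0   S1  S0 
   S1   S2  S1 
   S2   S3  S2 
   S3   S4  S3 
 * S4   S5  S4 
   S5   S5  S5 
(> = start, * = accepting)

start=S0; accept=S4; S0-a>S1; S0-b>S0; S1-a>S2; S1-b>S1; S2-a>S3; S2-b>S2; S3-a>S4; S3-b>S3; S4-a>S5; S4-b>S4; S5-a>S5; S5-b>S5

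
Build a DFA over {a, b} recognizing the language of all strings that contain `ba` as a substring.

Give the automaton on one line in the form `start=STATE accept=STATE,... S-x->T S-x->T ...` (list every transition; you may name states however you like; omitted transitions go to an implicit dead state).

start=S0 accept=S2 S0-a->S0 S0-b->S1 S1-a->S2 S1-b->S1 S2-a->S2 S2-b->S2

States S0..S1 record the length of the longest prefix of `ba` that matches the current input suffix. Reaching S2 means `ba` has been seen, and we stay there forever. Accept from S2.
3 states suffice.
        a   b  
>  S0   S0  S1 
   S1   S2  S1 
 * S2   S2  S2 
(> = start, * = accepting)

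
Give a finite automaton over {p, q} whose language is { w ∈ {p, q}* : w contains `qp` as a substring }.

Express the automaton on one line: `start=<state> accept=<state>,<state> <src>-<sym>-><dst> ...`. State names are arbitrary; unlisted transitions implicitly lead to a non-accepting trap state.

start=S0 accept=S2 S0-p->S0 S0-q->S1 S1-p->S2 S1-q->S1 S2-p->S2 S2-q->S2

States S0..S1 record the length of the longest prefix of `qp` that matches the current input suffix. Reaching S2 means `qp` has been seen, and we stay there forever. Accept from S2.
With 3 states:
        p   q  
>  S0   S0  S1 
   S1   S2  S1 
 * S2   S2  S2 
(> = start, * = accepting)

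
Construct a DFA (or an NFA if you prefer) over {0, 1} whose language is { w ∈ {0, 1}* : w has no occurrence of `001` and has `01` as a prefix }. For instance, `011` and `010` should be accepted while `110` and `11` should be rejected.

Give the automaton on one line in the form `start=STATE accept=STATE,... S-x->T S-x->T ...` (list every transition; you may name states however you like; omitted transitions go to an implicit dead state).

start=A accept=D,E,F A-0->B A-1->C B-0->C B-1->D C-0->C C-1->C D-0->E D-1->D E-0->F E-1->D F-0->F F-1->C

Handle the two conditions separately and then intersect. One (4 states) tracks partial matches of the forbidden pattern `001`; the other (4 states) tracks whether the input so far still matches the prefix `01`. Each combined state is a pair, one component from each; accept when both components accept. Equivalent product states are then merged.
With 6 states:
       0  1 
>  A   B  C 
   B   C  D 
   C   C  C 
 * D   E  D 
 * E   F  D 
 * F   F  C 
(> = start, * = accepting)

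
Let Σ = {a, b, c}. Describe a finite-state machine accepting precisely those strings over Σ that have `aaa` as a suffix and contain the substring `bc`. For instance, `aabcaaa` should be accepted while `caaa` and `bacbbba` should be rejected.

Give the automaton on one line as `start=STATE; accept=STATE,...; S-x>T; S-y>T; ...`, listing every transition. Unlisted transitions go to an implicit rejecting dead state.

start=S0; accept=S5; S0-a>S0; S0-b>S1; S0-c>S0; S1-a>S0; S1-b>S1; S1-c>S2; S2-a>S3; S2-b>S2; S2-c>S2; S3-a>S4; S3-b>S2; S3-c>S2; S4-a>S5; S4-b>S2; S4-c>S2; S5-a>S5; S5-b>S2; S5-c>S2

Run two small machines in parallel and take their product. The first has 4 states tracking how much of the suffix `aaa` has currently been matched; the second has 3 states tracking whether and how much of `bc` has been seen. A product state is a pair (one from each), accepting exactly when both do. Equivalent product states are then merged.
6 states suffice.
        a   b   c  
>  S0   S0  S1  S0 
   S1   S0  S1  S2 
   S2   S3  S2  S2 
   S3   S4  S2  S2 
   S4   S5  S2  S2 
 * S5   S5  S2  S2 
(> = start, * = accepting)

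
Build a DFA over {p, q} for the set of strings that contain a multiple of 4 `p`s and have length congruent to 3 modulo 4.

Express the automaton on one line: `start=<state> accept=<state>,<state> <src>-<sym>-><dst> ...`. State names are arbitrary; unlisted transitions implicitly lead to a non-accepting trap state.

Run two small machines in parallel and take their product. One (4 states) tracks the count of `p`s modulo 4; the other (4 states) tracks the input length modulo 4. Each combined state is a pair, one component from each; accept when both components accept.
16 states suffice.
          p    q  
>  s0     s1   s2 
   s1     s3   s4 
   s2     s4   s5 
   s3     s6   s7 
   s4     s7   s8 
   s5     s8   s9 
   s6     s0  s10 
   s7    s10  s11 
   s8    s11  s12 
 * s9    s12   s0 
   s10    s2  s13 
   s11   s13  s14 
   s12   s14   s1 
   s13    s5  s15 
   s14   s15   s3 
   s15    s9   s6 
(> = start, * = accepting)

start=s0 accept=s9 s0-p->s1 s0-q->s2 s1-p->s3 s1-q->s4 s2-p->s4 s2-q->s5 s3-p->s6 s3-q->s7 s4-p->s7 s4-q->s8 s5-p->s8 s5-q->s9 s6-p->s0 s6-q->s10 s7-p->s10 s7-q->s11 s8-p->s11 s8-q->s12 s9-p->s12 s9-q->s0 s10-p->s2 s10-q->s13 s11-p->s13 s11-q->s14 s12-p->s14 s12-q->s1 s13-p->s5 s13-q->s15 s14-p->s15 s14-q->s3 s15-p->s9 s15-q->s6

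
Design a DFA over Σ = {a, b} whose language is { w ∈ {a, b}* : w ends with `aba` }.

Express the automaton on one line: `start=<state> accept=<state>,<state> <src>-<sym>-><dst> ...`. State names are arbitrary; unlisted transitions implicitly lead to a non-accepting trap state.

start=q0 accept=q3 q0-a->q1 q0-b->q0 q1-a->q1 q1-b->q2 q2-a->q3 q2-b->q0 q3-a->q1 q3-b->q2

Let each state record the length of the longest suffix of the input read so far that is also a prefix of `aba`. q1 means the last symbol is `a`; q2 means the last 2 symbols are `ab`; q3 means the last 3 symbols are `aba`. Accept only at q3, where the string currently ends in `aba`.
        a   b  
>  q0   q1  q0 
   q1   q1  q2 
   q2   q3  q0 
 * q3   q1  q2 
(> = start, * = accepting)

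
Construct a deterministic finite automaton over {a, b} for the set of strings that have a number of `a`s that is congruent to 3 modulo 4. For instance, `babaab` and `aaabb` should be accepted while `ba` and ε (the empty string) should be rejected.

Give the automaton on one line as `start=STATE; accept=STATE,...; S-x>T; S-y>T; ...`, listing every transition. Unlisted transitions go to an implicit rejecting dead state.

start=q0; accept=q3; q0-a>q1; q0-b>q0; q1-a>q2; q1-b>q1; q2-a>q3; q2-b>q2; q3-a>q0; q3-b>q3

Keep the running count of `a`s modulo 4: each `a` advances along the cycle q0 → q1 → q2 → q3 → q0 while other symbols loop. Accept at q3.
A 4-state machine:
        a   b  
>  q0   q1  q0 
   q1   q2  q1 
   q2   q3  q2 
 * q3   q0  q3 
(> = start, * = accepting)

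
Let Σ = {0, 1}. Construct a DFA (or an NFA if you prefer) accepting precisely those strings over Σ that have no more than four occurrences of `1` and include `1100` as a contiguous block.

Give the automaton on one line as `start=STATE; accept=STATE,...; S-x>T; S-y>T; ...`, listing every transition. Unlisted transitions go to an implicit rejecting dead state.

start=q0; accept=q8,q12,q15; q0-0>q0; q0-1>q1; q1-0>q2; q1-1>q3; q2-0>q2; q2-1>q4; q3-0>q5; q3-1>q6; q4-0>q7; q4-1>q6; q5-0>q8; q5-1>q9; q6-0>q10; q6-1>q11; q7-0>q7; q7-1>q9; q8-0>q8; q8-1>q12; q9-0>q13; q9-1>q11; q10-0>q12; q10-1>q13; q11-0>q14; q11-1>q13; q12-0>q12; q12-1>q15; q13-0>q13; q13-1>q13; q14-0>q15; q14-1>q13; q15-0>q15; q15-1>q13

Build one automaton per condition and run them in lockstep. The first has 6 states tracking the count of `1`s, saturating at 5; the second has 5 states tracking whether and how much of `1100` has been seen. A product state is a pair (one from each), accepting exactly when both do. Minimizing collapses redundant product states.
With 16 states:
          0    1  
>  q0     q0   q1 
   q1     q2   q3 
   q2     q2   q4 
   q3     q5   q6 
   q4     q7   q6 
   q5     q8   q9 
   q6    q10  q11 
   q7     q7   q9 
 * q8     q8  q12 
   q9    q13  q11 
   q10   q12  q13 
   q11   q14  q13 
 * q12   q12  q15 
   q13   q13  q13 
   q14   q15  q13 
 * q15   q15  q13 
(> = start, * = accepting)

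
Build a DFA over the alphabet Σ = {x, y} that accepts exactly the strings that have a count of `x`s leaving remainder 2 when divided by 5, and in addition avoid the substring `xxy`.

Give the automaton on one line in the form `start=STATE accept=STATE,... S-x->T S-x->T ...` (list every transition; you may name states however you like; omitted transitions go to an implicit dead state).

start=s0 accept=s2,s6,s8 s0-x->s1 s0-y->s0 s1-x->s2 s1-y->s3 s2-x->s4 s2-y->s5 s3-x->s6 s3-y->s3 s4-x->s7 s4-y->s5 s5-x->s5 s5-y->s5 s6-x->s4 s6-y->s8 s7-x->s9 s7-y->s5 s8-x->s10 s8-y->s8 s9-x->s11 s9-y->s5 s10-x->s7 s10-y->s12 s11-x->s2 s11-y->s5 s12-x->s13 s12-y->s12 s13-x->s9 s13-y->s14 s14-x->s15 s14-y->s14 s15-x->s11 s15-y->s0

Build one automaton per condition and run them in lockstep. One (5 states) tracks the count of `x`s modulo 5; the other (4 states) tracks partial matches of the forbidden pattern `xxy`. Each combined state is a pair, one component from each; accept when both components accept. Minimizing collapses redundant product states.
16 states suffice.
          x    y  
>  s0     s1   s0 
   s1     s2   s3 
 * s2     s4   s5 
   s3     s6   s3 
   s4     s7   s5 
   s5     s5   s5 
 * s6     s4   s8 
   s7     s9   s5 
 * s8    s10   s8 
   s9    s11   s5 
   s10    s7  s12 
   s11    s2   s5 
   s12   s13  s12 
   s13    s9  s14 
   s14   s15  s14 
   s15   s11   s0 
(> = start, * = accepting)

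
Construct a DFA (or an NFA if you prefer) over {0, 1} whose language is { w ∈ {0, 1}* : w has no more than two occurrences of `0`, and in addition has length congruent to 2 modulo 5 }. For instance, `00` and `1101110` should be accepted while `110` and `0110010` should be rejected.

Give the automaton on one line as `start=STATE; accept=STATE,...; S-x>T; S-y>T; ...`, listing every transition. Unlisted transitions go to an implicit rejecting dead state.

Run two small machines in parallel and take their product. One (4 states) tracks the count of `0`s, saturating at 3; the other (5 states) tracks the input length modulo 5. Each combined state is a pair, one component from each; accept when both components accept. Equivalent product states are then merged.
A 16-state machine:
          0    1  
>  q0     q1   q2 
   q1     q3   q4 
   q2     q4   q5 
 * q3     q6   q7 
 * q4     q7   q8 
 * q5     q8   q9 
   q6     q6   q6 
   q7     q6  q10 
   q8    q10  q11 
   q9    q11  q12 
   q10    q6  q13 
   q11   q13  q14 
   q12   q14   q0 
   q13    q6  q15 
   q14   q15   q1 
   q15    q6   q3 
(> = start, * = accepting)

start=q0; accept=q3,q4,q5; q0-0>q1; q0-1>q2; q1-0>q3; q1-1>q4; q2-0>q4; q2-1>q5; q3-0>q6; q3-1>q7; q4-0>q7; q4-1>q8; q5-0>q8; q5-1>q9; q6-0>q6; q6-1>q6; q7-0>q6; q7-1>q10; q8-0>q10; q8-1>q11; q9-0>q11; q9-1>q12; q10-0>q6; q10-1>q13; q11-0>q13; q11-1>q14; q12-0>q14; q12-1>q0; q13-0>q6; q13-1>q15; q14-0>q15; q14-1>q1; q15-0>q6; q15-1>q3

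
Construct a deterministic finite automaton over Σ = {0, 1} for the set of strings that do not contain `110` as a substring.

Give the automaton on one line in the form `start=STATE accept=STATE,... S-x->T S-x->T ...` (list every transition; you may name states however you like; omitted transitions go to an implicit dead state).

Track partial matches of the forbidden pattern `110`. State S3 is a dead state reached once `110` has occurred; every other state accepts. S0 means no part of `110` is currently matched.
A 4-state machine:
        0   1  
>* S0   S0  S1 
 * S1   S0  S2 
 * S2   S3  S2 
   S3   S3  S3 
(> = start, * = accepting)

start=S0 accept=S0,S1,S2 S0-0->S0 S0-1->S1 S1-0->S0 S1-1->S2 S2-0->S3 S2-1->S2 S3-0->S3 S3-1->S3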